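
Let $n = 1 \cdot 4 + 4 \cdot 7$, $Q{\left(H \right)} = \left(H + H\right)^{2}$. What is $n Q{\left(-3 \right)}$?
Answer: $1152$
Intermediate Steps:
$Q{\left(H \right)} = 4 H^{2}$ ($Q{\left(H \right)} = \left(2 H\right)^{2} = 4 H^{2}$)
$n = 32$ ($n = 4 + 28 = 32$)
$n Q{\left(-3 \right)} = 32 \cdot 4 \left(-3\right)^{2} = 32 \cdot 4 \cdot 9 = 32 \cdot 36 = 1152$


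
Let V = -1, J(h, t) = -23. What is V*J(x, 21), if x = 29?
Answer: 23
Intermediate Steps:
V*J(x, 21) = -1*(-23) = 23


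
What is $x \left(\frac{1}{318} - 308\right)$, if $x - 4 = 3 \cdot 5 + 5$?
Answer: $- \frac{391772}{53} \approx -7391.9$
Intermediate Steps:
$x = 24$ ($x = 4 + \left(3 \cdot 5 + 5\right) = 4 + \left(15 + 5\right) = 4 + 20 = 24$)
$x \left(\frac{1}{318} - 308\right) = 24 \left(\frac{1}{318} - 308\right) = 24 \left(- \frac{97943}{318}\right) = - \frac{391772}{53}$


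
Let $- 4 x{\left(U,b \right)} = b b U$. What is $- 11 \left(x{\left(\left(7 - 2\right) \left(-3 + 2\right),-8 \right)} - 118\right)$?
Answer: $418$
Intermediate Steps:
$x{\left(U,b \right)} = - \frac{U b^{2}}{4}$ ($x{\left(U,b \right)} = - \frac{b b U}{4} = - \frac{b^{2} U}{4} = - \frac{U b^{2}}{4}$)
$- 11 \left(x{\left(\left(7 - 2\right) \left(-3 + 2\right),-8 \right)} - 118\right) = - 11 \left(- \frac{\left(7 - 2\right) \left(-3 + 2\right) \left(-8\right)^{2}}{4} - 118\right) = - 11 \left(\left(- \frac{1}{4}\right) 5 \left(-1\right) 64 - 118\right) = - 11 \left(\left(- \frac{1}{4}\right) \left(-5\right) 64 - 118\right) = - 11 \left(80 - 118\right) = \left(-11\right) \left(-38\right) = 418$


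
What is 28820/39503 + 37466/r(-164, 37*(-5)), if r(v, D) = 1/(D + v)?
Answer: -516526741082/39503 ≈ -1.3076e+7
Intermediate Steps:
28820/39503 + 37466/r(-164, 37*(-5)) = 28820/39503 + 37466/(1/(37*(-5) - 164)) = 28820*(1/39503) + 37466/(1/(-185 - 164)) = 28820/39503 + 37466/(1/(-349)) = 28820/39503 + 37466/(-1/349) = 28820/39503 + 37466*(-349) = 28820/39503 - 13075634 = -516526741082/39503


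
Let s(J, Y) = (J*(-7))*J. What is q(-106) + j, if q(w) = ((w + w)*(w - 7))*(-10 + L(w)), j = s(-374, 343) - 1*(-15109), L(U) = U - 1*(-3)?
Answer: -3671051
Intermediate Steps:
s(J, Y) = -7*J² (s(J, Y) = (-7*J)*J = -7*J²)
L(U) = 3 + U (L(U) = U + 3 = 3 + U)
j = -964023 (j = -7*(-374)² - 1*(-15109) = -7*139876 + 15109 = -979132 + 15109 = -964023)
q(w) = 2*w*(-7 + w)² (q(w) = ((w + w)*(w - 7))*(-10 + (3 + w)) = ((2*w)*(-7 + w))*(-7 + w) = (2*w*(-7 + w))*(-7 + w) = 2*w*(-7 + w)²)
q(-106) + j = 2*(-106)*(49 + (-106)² - 14*(-106)) - 964023 = 2*(-106)*(49 + 11236 + 1484) - 964023 = 2*(-106)*12769 - 964023 = -2707028 - 964023 = -3671051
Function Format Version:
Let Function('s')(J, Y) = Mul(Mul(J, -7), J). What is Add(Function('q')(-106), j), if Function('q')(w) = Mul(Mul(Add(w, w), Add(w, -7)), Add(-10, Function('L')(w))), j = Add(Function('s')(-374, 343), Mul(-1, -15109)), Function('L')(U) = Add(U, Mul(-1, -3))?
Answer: -3671051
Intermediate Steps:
Function('s')(J, Y) = Mul(-7, Pow(J, 2)) (Function('s')(J, Y) = Mul(Mul(-7, J), J) = Mul(-7, Pow(J, 2)))
Function('L')(U) = Add(3, U) (Function('L')(U) = Add(U, 3) = Add(3, U))
j = -964023 (j = Add(Mul(-7, Pow(-374, 2)), Mul(-1, -15109)) = Add(Mul(-7, 139876), 15109) = Add(-979132, 15109) = -964023)
Function('q')(w) = Mul(2, w, Pow(Add(-7, w), 2)) (Function('q')(w) = Mul(Mul(Add(w, w), Add(w, -7)), Add(-10, Add(3, w))) = Mul(Mul(Mul(2, w), Add(-7, w)), Add(-7, w)) = Mul(Mul(2, w, Add(-7, w)), Add(-7, w)) = Mul(2, w, Pow(Add(-7, w), 2)))
Add(Function('q')(-106), j) = Add(Mul(2, -106, Add(49, Pow(-106, 2), Mul(-14, -106))), -964023) = Add(Mul(2, -106, Add(49, 11236, 1484)), -964023) = Add(Mul(2, -106, 12769), -964023) = Add(-2707028, -964023) = -3671051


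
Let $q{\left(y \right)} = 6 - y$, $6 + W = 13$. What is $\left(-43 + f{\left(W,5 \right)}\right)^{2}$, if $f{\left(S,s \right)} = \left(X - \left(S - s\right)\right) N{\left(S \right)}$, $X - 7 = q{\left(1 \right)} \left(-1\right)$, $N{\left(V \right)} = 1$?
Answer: $1849$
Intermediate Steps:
$W = 7$ ($W = -6 + 13 = 7$)
$X = 2$ ($X = 7 + \left(6 - 1\right) \left(-1\right) = 7 + 5 \left(-1\right) = 7 - 5 = 2$)
$f{\left(S,s \right)} = 2 + s - S$ ($f{\left(S,s \right)} = \left(2 - \left(S - s\right)\right) 1 = \left(2 + s - S\right) 1 = 2 + s - S$)
$\left(-43 + f{\left(W,5 \right)}\right)^{2} = \left(-43 + \left(2 + 5 - 7\right)\right)^{2} = \left(-43 + 0\right)^{2} = \left(-43\right)^{2} = 1849$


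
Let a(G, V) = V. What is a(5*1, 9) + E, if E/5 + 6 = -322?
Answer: -1631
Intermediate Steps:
E = -1640 (E = -30 + 5*(-322) = -30 - 1610 = -1640)
a(5*1, 9) + E = 9 - 1640 = -1631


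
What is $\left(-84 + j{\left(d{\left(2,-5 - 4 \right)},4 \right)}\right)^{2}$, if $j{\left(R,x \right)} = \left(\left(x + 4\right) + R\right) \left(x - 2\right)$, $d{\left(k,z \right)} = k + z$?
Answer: $6724$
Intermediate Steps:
$j{\left(R,x \right)} = \left(-2 + x\right) \left(4 + R + x\right)$ ($j{\left(R,x \right)} = \left(\left(4 + x\right) + R\right) \left(-2 + x\right) = \left(4 + R + x\right) \left(-2 + x\right) = \left(-2 + x\right) \left(4 + R + x\right)$)
$\left(-84 + j{\left(d{\left(2,-5 - 4 \right)},4 \right)}\right)^{2} = \left(-84 + \left(-8 + 4^{2} - 2 \left(2 - 9\right) + 2 \cdot 4 + \left(2 - 9\right) 4\right)\right)^{2} = \left(-84 + \left(-8 + 16 - 2 \left(2 - 9\right) + 8 + \left(2 - 9\right) 4\right)\right)^{2} = \left(-84 - -2\right)^{2} = \left(-84 + \left(-8 + 16 + 14 + 8 - 28\right)\right)^{2} = \left(-84 + 2\right)^{2} = \left(-82\right)^{2} = 6724$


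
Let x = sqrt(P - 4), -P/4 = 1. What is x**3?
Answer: -16*I*sqrt(2) ≈ -22.627*I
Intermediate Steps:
P = -4 (P = -4*1 = -4)
x = 2*I*sqrt(2) (x = sqrt(-4 - 4) = sqrt(-8) = 2*I*sqrt(2) ≈ 2.8284*I)
x**3 = (2*I*sqrt(2))**3 = -16*I*sqrt(2)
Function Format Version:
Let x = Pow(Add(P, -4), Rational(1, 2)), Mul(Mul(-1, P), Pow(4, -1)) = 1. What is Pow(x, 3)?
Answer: Mul(-16, I, Pow(2, Rational(1, 2))) ≈ Mul(-22.627, I)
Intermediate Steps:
P = -4 (P = Mul(-4, 1) = -4)
x = Mul(2, I, Pow(2, Rational(1, 2))) (x = Pow(Add(-4, -4), Rational(1, 2)) = Pow(-8, Rational(1, 2)) = Mul(2, I, Pow(2, Rational(1, 2))) ≈ Mul(2.8284, I))
Pow(x, 3) = Pow(Mul(2, I, Pow(2, Rational(1, 2))), 3) = Mul(-16, I, Pow(2, Rational(1, 2)))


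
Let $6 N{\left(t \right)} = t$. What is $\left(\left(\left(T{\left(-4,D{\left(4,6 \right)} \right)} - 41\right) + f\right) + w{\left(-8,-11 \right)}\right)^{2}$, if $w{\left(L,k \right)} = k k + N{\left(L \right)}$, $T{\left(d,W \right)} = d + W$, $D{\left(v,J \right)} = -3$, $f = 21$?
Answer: $\frac{77284}{9} \approx 8587.1$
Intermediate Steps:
$N{\left(t \right)} = \frac{t}{6}$
$T{\left(d,W \right)} = W + d$
$w{\left(L,k \right)} = k^{2} + \frac{L}{6}$ ($w{\left(L,k \right)} = k k + \frac{L}{6} = k^{2} + \frac{L}{6}$)
$\left(\left(\left(T{\left(-4,D{\left(4,6 \right)} \right)} - 41\right) + f\right) + w{\left(-8,-11 \right)}\right)^{2} = \left(\left(\left(\left(-3 - 4\right) - 41\right) + 21\right) + \left(\left(-11\right)^{2} + \frac{1}{6} \left(-8\right)\right)\right)^{2} = \left(\left(\left(-7 - 41\right) + 21\right) + \left(121 - \frac{4}{3}\right)\right)^{2} = \left(\left(-48 + 21\right) + \frac{359}{3}\right)^{2} = \left(-27 + \frac{359}{3}\right)^{2} = \left(\frac{278}{3}\right)^{2} = \frac{77284}{9}$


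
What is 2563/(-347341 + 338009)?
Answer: -2563/9332 ≈ -0.27465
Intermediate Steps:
2563/(-347341 + 338009) = 2563/(-9332) = 2563*(-1/9332) = -2563/9332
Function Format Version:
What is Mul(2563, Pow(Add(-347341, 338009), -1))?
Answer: Rational(-2563, 9332) ≈ -0.27465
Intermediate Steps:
Mul(2563, Pow(Add(-347341, 338009), -1)) = Mul(2563, Pow(-9332, -1)) = Mul(2563, Rational(-1, 9332)) = Rational(-2563, 9332)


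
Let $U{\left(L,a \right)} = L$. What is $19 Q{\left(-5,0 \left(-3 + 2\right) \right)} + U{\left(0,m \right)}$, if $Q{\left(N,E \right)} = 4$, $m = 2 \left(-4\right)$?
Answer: $76$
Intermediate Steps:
$m = -8$
$19 Q{\left(-5,0 \left(-3 + 2\right) \right)} + U{\left(0,m \right)} = 19 \cdot 4 + 0 = 76 + 0 = 76$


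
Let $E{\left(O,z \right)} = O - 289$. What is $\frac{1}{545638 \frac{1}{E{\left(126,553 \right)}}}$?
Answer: $- \frac{163}{545638} \approx -0.00029873$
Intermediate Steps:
$E{\left(O,z \right)} = -289 + O$
$\frac{1}{545638 \frac{1}{E{\left(126,553 \right)}}} = \frac{1}{545638 \frac{1}{-289 + 126}} = \frac{1}{545638 \frac{1}{-163}} = \frac{1}{545638 \left(- \frac{1}{163}\right)} = \frac{1}{- \frac{545638}{163}} = - \frac{163}{545638}$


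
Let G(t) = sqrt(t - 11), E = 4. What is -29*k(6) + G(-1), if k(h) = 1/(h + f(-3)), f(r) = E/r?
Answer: -87/14 + 2*I*sqrt(3) ≈ -6.2143 + 3.4641*I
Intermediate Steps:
f(r) = 4/r
G(t) = sqrt(-11 + t)
k(h) = 1/(-4/3 + h) (k(h) = 1/(h + 4/(-3)) = 1/(h + 4*(-1/3)) = 1/(h - 4/3) = 1/(-4/3 + h))
-29*k(6) + G(-1) = -87/(-4 + 3*6) + sqrt(-11 - 1) = -87/(-4 + 18) + sqrt(-12) = -87/14 + 2*I*sqrt(3)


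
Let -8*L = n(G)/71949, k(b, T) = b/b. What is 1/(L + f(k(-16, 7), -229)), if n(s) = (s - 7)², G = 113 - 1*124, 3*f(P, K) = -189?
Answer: -47966/3021885 ≈ -0.015873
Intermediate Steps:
k(b, T) = 1
f(P, K) = -63 (f(P, K) = (⅓)*(-189) = -63)
G = -11 (G = 113 - 124 = -11)
n(s) = (-7 + s)²
L = -27/47966 (L = -(-7 - 11)²/(8*71949) = -(-18)²/(8*71949) = -81/(2*71949) = -⅛*108/23983 = -27/47966 ≈ -0.00056290)
1/(L + f(k(-16, 7), -229)) = 1/(-27/47966 - 63) = 1/(-3021885/47966) = -47966/3021885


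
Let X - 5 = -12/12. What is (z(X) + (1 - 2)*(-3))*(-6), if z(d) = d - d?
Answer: -18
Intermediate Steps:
X = 4 (X = 5 - 12/12 = 5 - 12*1/12 = 5 - 1 = 4)
z(d) = 0
(z(X) + (1 - 2)*(-3))*(-6) = (0 + (1 - 2)*(-3))*(-6) = (0 - 1*(-3))*(-6) = (0 + 3)*(-6) = 3*(-6) = -18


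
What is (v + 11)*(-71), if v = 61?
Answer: -5112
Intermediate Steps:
(v + 11)*(-71) = (61 + 11)*(-71) = 72*(-71) = -5112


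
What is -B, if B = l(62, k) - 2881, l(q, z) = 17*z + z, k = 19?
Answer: 2539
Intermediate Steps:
l(q, z) = 18*z
B = -2539 (B = 18*19 - 2881 = 342 - 2881 = -2539)
-B = -1*(-2539) = 2539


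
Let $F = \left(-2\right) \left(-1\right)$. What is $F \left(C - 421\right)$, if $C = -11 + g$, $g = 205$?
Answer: $-454$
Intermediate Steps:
$F = 2$
$C = 194$ ($C = -11 + 205 = 194$)
$F \left(C - 421\right) = 2 \left(194 - 421\right) = 2 \left(-227\right) = -454$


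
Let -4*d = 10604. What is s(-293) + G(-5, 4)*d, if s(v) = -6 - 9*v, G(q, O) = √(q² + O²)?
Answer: 2631 - 2651*√41 ≈ -14344.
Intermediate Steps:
d = -2651 (d = -¼*10604 = -2651)
G(q, O) = √(O² + q²)
s(-293) + G(-5, 4)*d = (-6 - 9*(-293)) + √(4² + (-5)²)*(-2651) = (-6 + 2637) + √(16 + 25)*(-2651) = 2631 + √41*(-2651) = 2631 - 2651*√41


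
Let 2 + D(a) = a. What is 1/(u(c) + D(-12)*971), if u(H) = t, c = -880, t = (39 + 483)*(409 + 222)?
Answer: 1/315788 ≈ 3.1667e-6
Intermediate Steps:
D(a) = -2 + a
t = 329382 (t = 522*631 = 329382)
u(H) = 329382
1/(u(c) + D(-12)*971) = 1/(329382 + (-2 - 12)*971) = 1/(329382 - 14*971) = 1/(329382 - 13594) = 1/315788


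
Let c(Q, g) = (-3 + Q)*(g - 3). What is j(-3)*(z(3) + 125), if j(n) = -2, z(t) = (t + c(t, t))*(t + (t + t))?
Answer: -304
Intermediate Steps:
c(Q, g) = (-3 + Q)*(-3 + g)
z(t) = 3*t*(9 + t² - 5*t) (z(t) = (t + (9 - 3*t - 3*t + t*t))*(t + (t + t)) = (t + (9 - 3*t - 3*t + t²))*(t + 2*t) = (t + (9 + t² - 6*t))*(3*t) = (9 + t² - 5*t)*(3*t) = 3*t*(9 + t² - 5*t))
j(-3)*(z(3) + 125) = -2*(3*3*(9 + 3² - 5*3) + 125) = -2*(3*3*(9 + 9 - 15) + 125) = -2*(3*3*3 + 125) = -2*(27 + 125) = -2*152 = -304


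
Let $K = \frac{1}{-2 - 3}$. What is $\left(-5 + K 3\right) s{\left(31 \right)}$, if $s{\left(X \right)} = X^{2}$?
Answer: $- \frac{26908}{5} \approx -5381.6$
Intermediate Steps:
$K = - \frac{1}{5}$ ($K = \frac{1}{-5} = - \frac{1}{5} \approx -0.2$)
$\left(-5 + K 3\right) s{\left(31 \right)} = \left(-5 - \frac{3}{5}\right) 31^{2} = \left(-5 - \frac{3}{5}\right) 961 = \left(- \frac{28}{5}\right) 961 = - \frac{26908}{5}$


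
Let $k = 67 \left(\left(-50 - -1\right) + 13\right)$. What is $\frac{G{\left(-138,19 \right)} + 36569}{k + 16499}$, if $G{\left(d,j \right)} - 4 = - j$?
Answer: $\frac{36554}{14087} \approx 2.5949$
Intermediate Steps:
$k = -2412$ ($k = 67 \left(\left(-50 + 1\right) + 13\right) = 67 \left(-49 + 13\right) = 67 \left(-36\right) = -2412$)
$G{\left(d,j \right)} = 4 - j$
$\frac{G{\left(-138,19 \right)} + 36569}{k + 16499} = \frac{\left(4 - 19\right) + 36569}{-2412 + 16499} = \frac{\left(4 - 19\right) + 36569}{14087} = \left(-15 + 36569\right) \frac{1}{14087} = 36554 \cdot \frac{1}{14087} = \frac{36554}{14087}$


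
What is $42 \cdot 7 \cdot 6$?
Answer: $1764$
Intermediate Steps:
$42 \cdot 7 \cdot 6 = 294 \cdot 6 = 1764$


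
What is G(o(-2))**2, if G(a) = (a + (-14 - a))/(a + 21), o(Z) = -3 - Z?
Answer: 49/100 ≈ 0.49000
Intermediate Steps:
G(a) = -14/(21 + a)
G(o(-2))**2 = (-14/(21 + (-3 - 1*(-2))))**2 = (-14/(21 + (-3 + 2)))**2 = (-14/(21 - 1))**2 = (-14/20)**2 = (-14*1/20)**2 = (-7/10)**2 = 49/100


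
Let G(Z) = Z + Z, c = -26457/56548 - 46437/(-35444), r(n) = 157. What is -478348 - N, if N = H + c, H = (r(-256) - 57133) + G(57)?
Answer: -52798795635200/125267957 ≈ -4.2149e+5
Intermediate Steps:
c = 105511098/125267957 (c = -26457*1/56548 - 46437*(-1/35444) = -26457/56548 + 46437/35444 = 105511098/125267957 ≈ 0.84228)
G(Z) = 2*Z
H = -56862 (H = (157 - 57133) + 2*57 = -56976 + 114 = -56862)
N = -7122881059836/125267957 (N = -56862 + 105511098/125267957 = -7122881059836/125267957 ≈ -56861.)
-478348 - N = -478348 - 1*(-7122881059836/125267957) = -478348 + 7122881059836/125267957 = -52798795635200/125267957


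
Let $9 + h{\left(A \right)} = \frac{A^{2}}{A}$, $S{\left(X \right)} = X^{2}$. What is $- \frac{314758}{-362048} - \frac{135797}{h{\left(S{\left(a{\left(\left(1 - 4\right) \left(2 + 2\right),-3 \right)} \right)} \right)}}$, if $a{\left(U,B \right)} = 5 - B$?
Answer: $- \frac{24573860283}{9956320} \approx -2468.2$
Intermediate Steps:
$h{\left(A \right)} = -9 + A$ ($h{\left(A \right)} = -9 + \frac{A^{2}}{A} = -9 + A$)
$- \frac{314758}{-362048} - \frac{135797}{h{\left(S{\left(a{\left(\left(1 - 4\right) \left(2 + 2\right),-3 \right)} \right)} \right)}} = - \frac{314758}{-362048} - \frac{135797}{-9 + \left(5 - -3\right)^{2}} = \left(-314758\right) \left(- \frac{1}{362048}\right) - \frac{135797}{-9 + \left(5 + 3\right)^{2}} = \frac{157379}{181024} - \frac{135797}{-9 + 8^{2}} = \frac{157379}{181024} - \frac{135797}{-9 + 64} = \frac{157379}{181024} - \frac{135797}{55} = - \frac{24573860283}{9956320}$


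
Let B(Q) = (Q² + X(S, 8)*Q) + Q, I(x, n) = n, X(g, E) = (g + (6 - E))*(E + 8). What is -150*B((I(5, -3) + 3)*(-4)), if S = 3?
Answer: 0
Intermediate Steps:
X(g, E) = (8 + E)*(6 + g - E) (X(g, E) = (6 + g - E)*(8 + E) = (8 + E)*(6 + g - E))
B(Q) = Q² + 17*Q (B(Q) = (Q² + (48 - 1*8² - 2*8 + 8*3 + 8*3)*Q) + Q = (Q² + (48 - 1*64 - 16 + 24 + 24)*Q) + Q = (Q² + (48 - 64 - 16 + 24 + 24)*Q) + Q = (Q² + 16*Q) + Q = Q² + 17*Q)
-150*B((I(5, -3) + 3)*(-4)) = -150*(-3 + 3)*(-4)*(17 + (-3 + 3)*(-4)) = -150*0*(-4)*(17 + 0*(-4)) = -0*(17 + 0) = -0*17 = -150*0 = 0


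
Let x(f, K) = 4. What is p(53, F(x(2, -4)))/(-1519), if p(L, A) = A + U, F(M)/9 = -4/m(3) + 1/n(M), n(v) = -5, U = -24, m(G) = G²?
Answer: 149/7595 ≈ 0.019618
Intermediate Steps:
F(M) = -29/5 (F(M) = 9*(-4/(3²) + 1/(-5)) = 9*(-4/9 + 1*(-⅕)) = 9*(-4*⅑ - ⅕) = 9*(-4/9 - ⅕) = 9*(-29/45) = -29/5)
p(L, A) = -24 + A (p(L, A) = A - 24 = -24 + A)
p(53, F(x(2, -4)))/(-1519) = (-24 - 29/5)/(-1519) = -149/5*(-1/1519) = 149/7595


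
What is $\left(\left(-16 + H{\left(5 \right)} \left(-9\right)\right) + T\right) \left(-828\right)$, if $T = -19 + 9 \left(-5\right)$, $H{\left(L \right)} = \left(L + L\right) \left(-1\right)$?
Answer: $-8280$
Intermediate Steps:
$H{\left(L \right)} = - 2 L$ ($H{\left(L \right)} = 2 L \left(-1\right) = - 2 L$)
$T = -64$ ($T = -19 - 45 = -64$)
$\left(\left(-16 + H{\left(5 \right)} \left(-9\right)\right) + T\right) \left(-828\right) = \left(\left(-16 + \left(-2\right) 5 \left(-9\right)\right) - 64\right) \left(-828\right) = \left(\left(-16 - -90\right) - 64\right) \left(-828\right) = \left(\left(-16 + 90\right) - 64\right) \left(-828\right) = \left(74 - 64\right) \left(-828\right) = 10 \left(-828\right) = -8280$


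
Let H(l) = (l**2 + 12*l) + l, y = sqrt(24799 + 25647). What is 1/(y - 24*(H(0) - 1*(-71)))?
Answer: -852/1426585 - sqrt(50446)/2853170 ≈ -0.00067595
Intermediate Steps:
y = sqrt(50446) ≈ 224.60
H(l) = l**2 + 13*l
1/(y - 24*(H(0) - 1*(-71))) = 1/(sqrt(50446) - 24*(0*(13 + 0) - 1*(-71))) = 1/(sqrt(50446) - 24*(0*13 + 71)) = 1/(sqrt(50446) - 24*(0 + 71)) = 1/(sqrt(50446) - 24*71) = 1/(sqrt(50446) - 1704) = 1/(-1704 + sqrt(50446))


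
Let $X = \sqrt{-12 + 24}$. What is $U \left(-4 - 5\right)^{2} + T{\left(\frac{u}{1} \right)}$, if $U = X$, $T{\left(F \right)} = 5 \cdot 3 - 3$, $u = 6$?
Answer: $12 + 162 \sqrt{3} \approx 292.59$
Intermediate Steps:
$T{\left(F \right)} = 12$ ($T{\left(F \right)} = 15 - 3 = 12$)
$X = 2 \sqrt{3}$ ($X = \sqrt{12} = 2 \sqrt{3} \approx 3.4641$)
$U = 2 \sqrt{3} \approx 3.4641$
$U \left(-4 - 5\right)^{2} + T{\left(\frac{u}{1} \right)} = 2 \sqrt{3} \left(-4 - 5\right)^{2} + 12 = 2 \sqrt{3} \left(-9\right)^{2} + 12 = 2 \sqrt{3} \cdot 81 + 12 = 162 \sqrt{3} + 12 = 12 + 162 \sqrt{3}$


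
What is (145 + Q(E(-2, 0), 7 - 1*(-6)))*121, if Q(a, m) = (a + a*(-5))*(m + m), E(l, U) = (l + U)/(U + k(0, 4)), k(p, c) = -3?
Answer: 27467/3 ≈ 9155.7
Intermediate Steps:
E(l, U) = (U + l)/(-3 + U) (E(l, U) = (l + U)/(U - 3) = (U + l)/(-3 + U))
Q(a, m) = -8*a*m (Q(a, m) = (a - 5*a)*(2*m) = (-4*a)*(2*m) = -8*a*m)
(145 + Q(E(-2, 0), 7 - 1*(-6)))*121 = (145 - 8*(0 - 2)/(-3 + 0)*(7 - 1*(-6)))*121 = (145 - 8*-2/(-3)*(7 + 6))*121 = (145 - 8*(-⅓*(-2))*13)*121 = (145 - 8*⅔*13)*121 = (145 - 208/3)*121 = (227/3)*121 = 27467/3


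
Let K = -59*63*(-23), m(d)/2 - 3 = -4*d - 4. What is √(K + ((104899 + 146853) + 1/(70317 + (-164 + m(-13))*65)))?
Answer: 3*√164648266694106/66287 ≈ 580.73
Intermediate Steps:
m(d) = -2 - 8*d (m(d) = 6 + 2*(-4*d - 4) = 6 + 2*(-4 - 4*d) = 6 + (-8 - 8*d) = -2 - 8*d)
K = 85491 (K = -3717*(-23) = 85491)
√(K + ((104899 + 146853) + 1/(70317 + (-164 + m(-13))*65))) = √(85491 + ((104899 + 146853) + 1/(70317 + (-164 + (-2 - 8*(-13)))*65))) = √(85491 + (251752 + 1/(70317 + (-164 + (-2 + 104))*65))) = √(85491 + (251752 + 1/(70317 + (-164 + 102)*65))) = √(85491 + (251752 + 1/(70317 - 62*65))) = √(85491 + (251752 + 1/(70317 - 4030))) = √(85491 + (251752 + 1/66287)) = √(85491 + 16687884825/66287) = √(22354826742/66287) = 3*√164648266694106/66287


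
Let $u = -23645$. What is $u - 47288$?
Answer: $-70933$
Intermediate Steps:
$u - 47288 = -23645 - 47288 = -70933$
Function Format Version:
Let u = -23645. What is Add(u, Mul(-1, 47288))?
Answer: -70933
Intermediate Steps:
Add(u, Mul(-1, 47288)) = Add(-23645, Mul(-1, 47288)) = Add(-23645, -47288) = -70933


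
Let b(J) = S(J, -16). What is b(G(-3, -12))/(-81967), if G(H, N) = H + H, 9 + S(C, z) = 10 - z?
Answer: -17/81967 ≈ -0.00020740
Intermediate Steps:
S(C, z) = 1 - z (S(C, z) = -9 + (10 - z) = 1 - z)
G(H, N) = 2*H
b(J) = 17 (b(J) = 1 - 1*(-16) = 1 + 16 = 17)
b(G(-3, -12))/(-81967) = 17/(-81967) = 17*(-1/81967) = -17/81967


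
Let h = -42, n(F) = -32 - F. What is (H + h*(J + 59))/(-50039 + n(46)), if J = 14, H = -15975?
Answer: 19041/50117 ≈ 0.37993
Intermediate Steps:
(H + h*(J + 59))/(-50039 + n(46)) = (-15975 - 42*(14 + 59))/(-50039 + (-32 - 1*46)) = (-15975 - 42*73)/(-50039 + (-32 - 46)) = (-15975 - 3066)/(-50039 - 78) = -19041/(-50117) = -19041*(-1/50117) = 19041/50117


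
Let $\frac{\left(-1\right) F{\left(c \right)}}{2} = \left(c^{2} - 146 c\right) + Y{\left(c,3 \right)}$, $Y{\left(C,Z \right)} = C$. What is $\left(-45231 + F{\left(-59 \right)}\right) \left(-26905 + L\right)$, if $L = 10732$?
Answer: $1120837419$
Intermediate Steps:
$F{\left(c \right)} = - 2 c^{2} + 290 c$ ($F{\left(c \right)} = - 2 \left(\left(c^{2} - 146 c\right) + c\right) = - 2 \left(c^{2} - 145 c\right) = - 2 c^{2} + 290 c$)
$\left(-45231 + F{\left(-59 \right)}\right) \left(-26905 + L\right) = \left(-45231 + 2 \left(-59\right) \left(145 - -59\right)\right) \left(-26905 + 10732\right) = \left(-45231 + 2 \left(-59\right) \left(145 + 59\right)\right) \left(-16173\right) = \left(-45231 + 2 \left(-59\right) 204\right) \left(-16173\right) = \left(-45231 - 24072\right) \left(-16173\right) = \left(-69303\right) \left(-16173\right) = 1120837419$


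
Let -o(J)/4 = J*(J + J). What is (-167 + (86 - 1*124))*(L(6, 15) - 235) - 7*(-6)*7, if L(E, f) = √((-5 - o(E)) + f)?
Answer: 48469 - 205*√298 ≈ 44930.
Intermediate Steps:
o(J) = -8*J² (o(J) = -4*J*(J + J) = -4*J*2*J = -8*J²)
L(E, f) = √(-5 + f + 8*E²) (L(E, f) = √((-5 - (-8)*E²) + f) = √((-5 + 8*E²) + f) = √(-5 + f + 8*E²))
(-167 + (86 - 1*124))*(L(6, 15) - 235) - 7*(-6)*7 = (-167 + (86 - 1*124))*(√(-5 + 15 + 8*6²) - 235) - 7*(-6)*7 = (-167 + (86 - 124))*(√(-5 + 15 + 8*36) - 235) - (-42)*7 = (-167 - 38)*(√(-5 + 15 + 288) - 235) - 1*(-294) = -205*(√298 - 235) + 294 = -205*(-235 + √298) + 294 = (48175 - 205*√298) + 294 = 48469 - 205*√298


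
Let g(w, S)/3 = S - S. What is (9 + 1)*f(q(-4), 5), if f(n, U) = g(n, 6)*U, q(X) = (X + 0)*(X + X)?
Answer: 0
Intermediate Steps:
g(w, S) = 0 (g(w, S) = 3*(S - S) = 3*0 = 0)
q(X) = 2*X² (q(X) = X*(2*X) = 2*X²)
f(n, U) = 0 (f(n, U) = 0*U = 0)
(9 + 1)*f(q(-4), 5) = (9 + 1)*0 = 10*0 = 0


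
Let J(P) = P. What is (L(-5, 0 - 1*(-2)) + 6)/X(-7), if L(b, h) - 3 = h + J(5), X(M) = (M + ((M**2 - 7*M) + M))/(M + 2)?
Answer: -20/21 ≈ -0.95238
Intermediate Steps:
X(M) = (M**2 - 5*M)/(2 + M) (X(M) = (M + (M**2 - 6*M))/(2 + M) = (M**2 - 5*M)/(2 + M))
L(b, h) = 8 + h (L(b, h) = 3 + (h + 5) = 3 + (5 + h) = 8 + h)
(L(-5, 0 - 1*(-2)) + 6)/X(-7) = ((8 + (0 - 1*(-2))) + 6)/((-7*(-5 - 7)/(2 - 7))) = ((8 + (0 + 2)) + 6)/((-7*(-12)/(-5))) = ((8 + 2) + 6)/((-7*(-1/5)*(-12))) = (10 + 6)/(-84/5) = 16*(-5/84) = -20/21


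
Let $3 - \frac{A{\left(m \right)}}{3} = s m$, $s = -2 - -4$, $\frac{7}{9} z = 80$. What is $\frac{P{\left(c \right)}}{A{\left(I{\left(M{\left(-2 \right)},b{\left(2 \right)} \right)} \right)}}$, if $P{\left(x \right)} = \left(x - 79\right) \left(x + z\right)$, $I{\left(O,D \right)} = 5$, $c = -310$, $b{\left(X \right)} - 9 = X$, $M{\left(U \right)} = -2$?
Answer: $- \frac{564050}{147} \approx -3837.1$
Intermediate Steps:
$z = \frac{720}{7}$ ($z = \frac{9}{7} \cdot 80 = \frac{720}{7} \approx 102.86$)
$s = 2$ ($s = -2 + 4 = 2$)
$b{\left(X \right)} = 9 + X$
$A{\left(m \right)} = 9 - 6 m$ ($A{\left(m \right)} = 9 - 3 \cdot 2 m = 9 - 6 m$)
$P{\left(x \right)} = \left(-79 + x\right) \left(\frac{720}{7} + x\right)$ ($P{\left(x \right)} = \left(x - 79\right) \left(x + \frac{720}{7}\right) = \left(-79 + x\right) \left(\frac{720}{7} + x\right)$)
$\frac{P{\left(c \right)}}{A{\left(I{\left(M{\left(-2 \right)},b{\left(2 \right)} \right)} \right)}} = \frac{- \frac{56880}{7} + \left(-310\right)^{2} + \frac{167}{7} \left(-310\right)}{9 - 30} = \frac{- \frac{56880}{7} + 96100 - \frac{51770}{7}}{9 - 30} = \frac{564050}{7 \left(-21\right)} = \frac{564050}{7} \left(- \frac{1}{21}\right) = - \frac{564050}{147}$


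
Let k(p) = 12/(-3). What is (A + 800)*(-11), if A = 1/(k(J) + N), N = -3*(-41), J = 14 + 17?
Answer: -1047211/119 ≈ -8800.1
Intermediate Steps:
J = 31
N = 123
k(p) = -4 (k(p) = 12*(-1/3) = -4)
A = 1/119 (A = 1/(-4 + 123) = 1/119 ≈ 0.0084034)
(A + 800)*(-11) = (1/119 + 800)*(-11) = (95201/119)*(-11) = -1047211/119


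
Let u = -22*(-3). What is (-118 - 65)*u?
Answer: -12078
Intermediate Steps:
u = 66
(-118 - 65)*u = (-118 - 65)*66 = -183*66 = -12078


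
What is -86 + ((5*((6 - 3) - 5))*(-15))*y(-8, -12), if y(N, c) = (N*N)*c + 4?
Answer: -114686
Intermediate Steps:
y(N, c) = 4 + c*N² (y(N, c) = N²*c + 4 = c*N² + 4 = 4 + c*N²)
-86 + ((5*((6 - 3) - 5))*(-15))*y(-8, -12) = -86 + ((5*((6 - 3) - 5))*(-15))*(4 - 12*(-8)²) = -86 + ((5*(3 - 5))*(-15))*(4 - 12*64) = -86 + ((5*(-2))*(-15))*(4 - 768) = -86 - 10*(-15)*(-764) = -86 + 150*(-764) = -86 - 114600 = -114686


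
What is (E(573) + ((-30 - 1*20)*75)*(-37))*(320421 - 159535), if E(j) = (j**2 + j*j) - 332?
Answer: 127916597336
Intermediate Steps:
E(j) = -332 + 2*j**2 (E(j) = (j**2 + j**2) - 332 = 2*j**2 - 332 = -332 + 2*j**2)
(E(573) + ((-30 - 1*20)*75)*(-37))*(320421 - 159535) = ((-332 + 2*573**2) + ((-30 - 1*20)*75)*(-37))*(320421 - 159535) = ((-332 + 2*328329) + ((-30 - 20)*75)*(-37))*160886 = ((-332 + 656658) - 50*75*(-37))*160886 = (656326 - 3750*(-37))*160886 = (656326 + 138750)*160886 = 795076*160886 = 127916597336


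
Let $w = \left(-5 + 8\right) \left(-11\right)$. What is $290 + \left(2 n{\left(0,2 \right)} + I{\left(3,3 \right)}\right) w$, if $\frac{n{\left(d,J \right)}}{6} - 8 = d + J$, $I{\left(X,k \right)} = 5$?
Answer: $-3835$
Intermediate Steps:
$n{\left(d,J \right)} = 48 + 6 J + 6 d$ ($n{\left(d,J \right)} = 48 + 6 \left(d + J\right) = 48 + 6 \left(J + d\right) = 48 + \left(6 J + 6 d\right) = 48 + 6 J + 6 d$)
$w = -33$ ($w = 3 \left(-11\right) = -33$)
$290 + \left(2 n{\left(0,2 \right)} + I{\left(3,3 \right)}\right) w = 290 + \left(2 \left(48 + 6 \cdot 2 + 6 \cdot 0\right) + 5\right) \left(-33\right) = 290 + \left(2 \left(48 + 12 + 0\right) + 5\right) \left(-33\right) = 290 + \left(2 \cdot 60 + 5\right) \left(-33\right) = 290 + \left(120 + 5\right) \left(-33\right) = 290 + 125 \left(-33\right) = 290 - 4125 = -3835$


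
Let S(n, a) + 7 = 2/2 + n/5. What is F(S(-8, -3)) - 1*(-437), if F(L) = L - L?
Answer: 437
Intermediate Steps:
S(n, a) = -6 + n/5 (S(n, a) = -7 + (2/2 + n/5) = -7 + (2*(½) + n*(⅕)) = -7 + (1 + n/5) = -6 + n/5)
F(L) = 0
F(S(-8, -3)) - 1*(-437) = 0 - 1*(-437) = 0 + 437 = 437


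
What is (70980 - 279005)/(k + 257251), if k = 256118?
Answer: -208025/513369 ≈ -0.40522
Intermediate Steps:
(70980 - 279005)/(k + 257251) = (70980 - 279005)/(256118 + 257251) = -208025/513369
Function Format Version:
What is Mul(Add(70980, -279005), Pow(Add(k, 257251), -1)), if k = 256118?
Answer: Rational(-208025, 513369) ≈ -0.40522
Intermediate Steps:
Mul(Add(70980, -279005), Pow(Add(k, 257251), -1)) = Mul(Add(70980, -279005), Pow(Add(256118, 257251), -1)) = Mul(-208025, Pow(513369, -1)) = Mul(-208025, Rational(1, 513369)) = Rational(-208025, 513369)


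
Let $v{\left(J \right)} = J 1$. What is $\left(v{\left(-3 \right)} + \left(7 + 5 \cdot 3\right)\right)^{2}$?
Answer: $361$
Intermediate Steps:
$v{\left(J \right)} = J$
$\left(v{\left(-3 \right)} + \left(7 + 5 \cdot 3\right)\right)^{2} = \left(-3 + \left(7 + 5 \cdot 3\right)\right)^{2} = \left(-3 + \left(7 + 15\right)\right)^{2} = \left(-3 + 22\right)^{2} = 19^{2} = 361$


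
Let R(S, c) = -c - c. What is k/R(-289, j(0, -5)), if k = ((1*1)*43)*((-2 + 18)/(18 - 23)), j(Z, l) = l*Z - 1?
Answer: -344/5 ≈ -68.800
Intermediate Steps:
j(Z, l) = -1 + Z*l (j(Z, l) = Z*l - 1 = -1 + Z*l)
R(S, c) = -2*c
k = -688/5 (k = (1*43)*(16/(-5)) = 43*(16*(-1/5)) = 43*(-16/5) = -688/5 ≈ -137.60)
k/R(-289, j(0, -5)) = -688*(-1/(2*(-1 + 0*(-5))))/5 = -688*(-1/(2*(-1 + 0)))/5 = -688/(5*((-2*(-1)))) = -688/5/2 = -688/5*1/2 = -344/5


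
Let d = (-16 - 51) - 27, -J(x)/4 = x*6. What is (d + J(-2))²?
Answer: 2116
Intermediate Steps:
J(x) = -24*x (J(x) = -4*x*6 = -24*x)
d = -94 (d = -67 - 27 = -94)
(d + J(-2))² = (-94 - 24*(-2))² = (-94 + 48)² = (-46)² = 2116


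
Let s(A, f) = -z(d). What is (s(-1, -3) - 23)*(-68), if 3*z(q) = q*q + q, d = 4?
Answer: 6052/3 ≈ 2017.3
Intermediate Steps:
z(q) = q/3 + q²/3 (z(q) = (q*q + q)/3 = (q² + q)/3 = (q + q²)/3 = q/3 + q²/3)
s(A, f) = -20/3 (s(A, f) = -4*(1 + 4)/3 = -4*5/3 = -1*20/3 = -20/3)
(s(-1, -3) - 23)*(-68) = (-20/3 - 23)*(-68) = -89/3*(-68) = 6052/3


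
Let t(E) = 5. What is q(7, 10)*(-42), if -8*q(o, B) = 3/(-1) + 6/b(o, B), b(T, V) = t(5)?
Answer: -189/20 ≈ -9.4500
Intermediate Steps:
b(T, V) = 5
q(o, B) = 9/40 (q(o, B) = -(3/(-1) + 6/5)/8 = -(3*(-1) + 6*(1/5))/8 = -(-3 + 6/5)/8 = -1/8*(-9/5) = 9/40)
q(7, 10)*(-42) = (9/40)*(-42) = -189/20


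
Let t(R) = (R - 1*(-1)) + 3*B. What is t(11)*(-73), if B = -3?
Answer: -219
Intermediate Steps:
t(R) = -8 + R (t(R) = (R - 1*(-1)) + 3*(-3) = (R + 1) - 9 = (1 + R) - 9 = -8 + R)
t(11)*(-73) = (-8 + 11)*(-73) = 3*(-73) = -219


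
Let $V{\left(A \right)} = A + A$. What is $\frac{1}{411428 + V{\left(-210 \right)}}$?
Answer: $\frac{1}{411008} \approx 2.433 \cdot 10^{-6}$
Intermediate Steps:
$V{\left(A \right)} = 2 A$
$\frac{1}{411428 + V{\left(-210 \right)}} = \frac{1}{411428 + 2 \left(-210\right)} = \frac{1}{411428 - 420} = \frac{1}{411008}$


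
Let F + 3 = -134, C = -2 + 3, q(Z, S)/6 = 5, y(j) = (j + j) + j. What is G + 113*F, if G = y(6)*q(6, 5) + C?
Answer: -14940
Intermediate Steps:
y(j) = 3*j (y(j) = 2*j + j = 3*j)
q(Z, S) = 30 (q(Z, S) = 6*5 = 30)
C = 1
F = -137 (F = -3 - 134 = -137)
G = 541 (G = (3*6)*30 + 1 = 18*30 + 1 = 540 + 1 = 541)
G + 113*F = 541 + 113*(-137) = 541 - 15481 = -14940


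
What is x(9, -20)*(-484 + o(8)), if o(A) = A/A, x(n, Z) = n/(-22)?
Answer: 4347/22 ≈ 197.59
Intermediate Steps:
x(n, Z) = -n/22 (x(n, Z) = n*(-1/22) = -n/22)
o(A) = 1
x(9, -20)*(-484 + o(8)) = (-1/22*9)*(-484 + 1) = -9/22*(-483) = 4347/22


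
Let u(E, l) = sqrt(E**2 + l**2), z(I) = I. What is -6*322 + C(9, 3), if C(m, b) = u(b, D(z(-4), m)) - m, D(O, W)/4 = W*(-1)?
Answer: -1941 + 3*sqrt(145) ≈ -1904.9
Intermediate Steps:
D(O, W) = -4*W (D(O, W) = 4*(W*(-1)) = 4*(-W) = -4*W)
C(m, b) = sqrt(b**2 + 16*m**2) - m (C(m, b) = sqrt(b**2 + (-4*m)**2) - m = sqrt(b**2 + 16*m**2) - m)
-6*322 + C(9, 3) = -6*322 + (sqrt(3**2 + 16*9**2) - 1*9) = -1932 + (sqrt(9 + 16*81) - 9) = -1932 + (sqrt(9 + 1296) - 9) = -1932 + (sqrt(1305) - 9) = -1932 + (3*sqrt(145) - 9) = -1932 + (-9 + 3*sqrt(145)) = -1941 + 3*sqrt(145)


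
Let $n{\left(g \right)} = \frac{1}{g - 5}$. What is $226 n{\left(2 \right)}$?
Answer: $- \frac{226}{3} \approx -75.333$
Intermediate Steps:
$n{\left(g \right)} = \frac{1}{-5 + g}$
$226 n{\left(2 \right)} = \frac{226}{-5 + 2} = \frac{226}{-3} = 226 \left(- \frac{1}{3}\right) = - \frac{226}{3}$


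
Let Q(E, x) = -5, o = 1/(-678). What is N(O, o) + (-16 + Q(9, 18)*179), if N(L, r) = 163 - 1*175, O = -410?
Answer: -923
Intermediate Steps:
o = -1/678 ≈ -0.0014749
N(L, r) = -12 (N(L, r) = 163 - 175 = -12)
N(O, o) + (-16 + Q(9, 18)*179) = -12 + (-16 - 5*179) = -12 + (-16 - 895) = -12 - 911 = -923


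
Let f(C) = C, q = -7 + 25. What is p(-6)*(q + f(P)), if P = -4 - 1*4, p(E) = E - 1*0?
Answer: -60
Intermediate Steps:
p(E) = E (p(E) = E + 0 = E)
P = -8 (P = -4 - 4 = -8)
q = 18
p(-6)*(q + f(P)) = -6*(18 - 8) = -6*10 = -60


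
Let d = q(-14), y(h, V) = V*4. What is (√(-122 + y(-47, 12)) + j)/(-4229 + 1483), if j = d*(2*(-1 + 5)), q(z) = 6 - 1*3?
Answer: -12/1373 - I*√74/2746 ≈ -0.00874 - 0.0031327*I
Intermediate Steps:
y(h, V) = 4*V
q(z) = 3 (q(z) = 6 - 3 = 3)
d = 3
j = 24 (j = 3*(2*(-1 + 5)) = 3*(2*4) = 3*8 = 24)
(√(-122 + y(-47, 12)) + j)/(-4229 + 1483) = (√(-122 + 4*12) + 24)/(-4229 + 1483) = (√(-122 + 48) + 24)/(-2746) = (√(-74) + 24)*(-1/2746) = (I*√74 + 24)*(-1/2746) = (24 + I*√74)*(-1/2746) = -12/1373 - I*√74/2746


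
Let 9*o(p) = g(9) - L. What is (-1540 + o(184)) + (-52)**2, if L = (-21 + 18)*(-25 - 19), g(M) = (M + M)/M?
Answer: 10346/9 ≈ 1149.6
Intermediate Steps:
g(M) = 2 (g(M) = (2*M)/M = 2)
L = 132 (L = -3*(-44) = 132)
o(p) = -130/9 (o(p) = (2 - 1*132)/9 = (2 - 132)/9 = (1/9)*(-130) = -130/9)
(-1540 + o(184)) + (-52)**2 = (-1540 - 130/9) + (-52)**2 = -13990/9 + 2704 = 10346/9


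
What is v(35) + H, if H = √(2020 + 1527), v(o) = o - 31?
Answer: 4 + √3547 ≈ 63.557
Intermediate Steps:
v(o) = -31 + o
H = √3547 ≈ 59.557
v(35) + H = (-31 + 35) + √3547 = 4 + √3547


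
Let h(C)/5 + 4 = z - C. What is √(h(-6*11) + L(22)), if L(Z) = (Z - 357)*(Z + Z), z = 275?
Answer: I*√13055 ≈ 114.26*I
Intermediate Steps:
L(Z) = 2*Z*(-357 + Z) (L(Z) = (-357 + Z)*(2*Z) = 2*Z*(-357 + Z))
h(C) = 1355 - 5*C (h(C) = -20 + 5*(275 - C) = -20 + (1375 - 5*C) = 1355 - 5*C)
√(h(-6*11) + L(22)) = √((1355 - (-30)*11) + 2*22*(-357 + 22)) = √((1355 - 5*(-66)) + 2*22*(-335)) = √((1355 + 330) - 14740) = √(1685 - 14740) = √(-13055) = I*√13055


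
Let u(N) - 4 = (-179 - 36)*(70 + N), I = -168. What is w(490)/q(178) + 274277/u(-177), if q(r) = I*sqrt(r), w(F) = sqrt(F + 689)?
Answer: 274277/23009 - sqrt(23318)/9968 ≈ 11.905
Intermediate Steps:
w(F) = sqrt(689 + F)
q(r) = -168*sqrt(r)
u(N) = -15046 - 215*N (u(N) = 4 + (-179 - 36)*(70 + N) = 4 - 215*(70 + N) = 4 + (-15050 - 215*N) = -15046 - 215*N)
w(490)/q(178) + 274277/u(-177) = sqrt(689 + 490)/((-168*sqrt(178))) + 274277/(-15046 - 215*(-177)) = sqrt(1179)*(-sqrt(178)/29904) + 274277/(-15046 + 38055) = (3*sqrt(131))*(-sqrt(178)/29904) + 274277/23009 = -sqrt(23318)/9968 + 274277*(1/23009) = -sqrt(23318)/9968 + 274277/23009 = 274277/23009 - sqrt(23318)/9968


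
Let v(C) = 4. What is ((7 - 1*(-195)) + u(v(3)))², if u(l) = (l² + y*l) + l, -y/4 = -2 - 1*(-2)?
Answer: 49284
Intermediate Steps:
y = 0 (y = -4*(-2 - 1*(-2)) = -4*(-2 + 2) = -4*0 = 0)
u(l) = l + l² (u(l) = (l² + 0*l) + l = (l² + 0) + l = l² + l = l + l²)
((7 - 1*(-195)) + u(v(3)))² = ((7 - 1*(-195)) + 4*(1 + 4))² = ((7 + 195) + 4*5)² = (202 + 20)² = 222² = 49284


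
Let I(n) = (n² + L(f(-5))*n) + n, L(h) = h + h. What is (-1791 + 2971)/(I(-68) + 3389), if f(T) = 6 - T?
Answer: 1180/6449 ≈ 0.18297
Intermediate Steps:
L(h) = 2*h
I(n) = n² + 23*n (I(n) = (n² + (2*(6 - 1*(-5)))*n) + n = (n² + (2*(6 + 5))*n) + n = (n² + (2*11)*n) + n = (n² + 22*n) + n = n² + 23*n)
(-1791 + 2971)/(I(-68) + 3389) = (-1791 + 2971)/(-68*(23 - 68) + 3389) = 1180/(-68*(-45) + 3389) = 1180/(3060 + 3389) = 1180/6449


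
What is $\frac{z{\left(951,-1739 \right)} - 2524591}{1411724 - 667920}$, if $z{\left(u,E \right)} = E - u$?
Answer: $- \frac{2527281}{743804} \approx -3.3978$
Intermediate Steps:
$\frac{z{\left(951,-1739 \right)} - 2524591}{1411724 - 667920} = \frac{\left(-1739 - 951\right) - 2524591}{1411724 - 667920} = \frac{\left(-1739 - 951\right) - 2524591}{743804} = \left(-2690 - 2524591\right) \frac{1}{743804} = \left(-2527281\right) \frac{1}{743804} = - \frac{2527281}{743804}$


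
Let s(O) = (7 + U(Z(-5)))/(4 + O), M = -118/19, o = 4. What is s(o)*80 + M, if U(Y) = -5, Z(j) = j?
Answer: 262/19 ≈ 13.789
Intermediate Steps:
M = -118/19 (M = -118*1/19 = -118/19 ≈ -6.2105)
s(O) = 2/(4 + O) (s(O) = (7 - 5)/(4 + O) = 2/(4 + O))
s(o)*80 + M = (2/(4 + 4))*80 - 118/19 = (2/8)*80 - 118/19 = (2*(1/8))*80 - 118/19 = (1/4)*80 - 118/19 = 20 - 118/19 = 262/19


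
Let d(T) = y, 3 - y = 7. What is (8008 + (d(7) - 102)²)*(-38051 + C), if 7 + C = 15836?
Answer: -427640168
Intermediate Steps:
y = -4 (y = 3 - 1*7 = 3 - 7 = -4)
C = 15829 (C = -7 + 15836 = 15829)
d(T) = -4
(8008 + (d(7) - 102)²)*(-38051 + C) = (8008 + (-4 - 102)²)*(-38051 + 15829) = (8008 + (-106)²)*(-22222) = (8008 + 11236)*(-22222) = 19244*(-22222) = -427640168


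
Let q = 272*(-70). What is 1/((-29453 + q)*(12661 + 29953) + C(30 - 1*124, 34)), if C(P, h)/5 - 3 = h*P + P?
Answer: -1/2066497137 ≈ -4.8391e-10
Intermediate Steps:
q = -19040
C(P, h) = 15 + 5*P + 5*P*h (C(P, h) = 15 + 5*(h*P + P) = 15 + 5*(P*h + P) = 15 + 5*(P + P*h) = 15 + (5*P + 5*P*h) = 15 + 5*P + 5*P*h)
1/((-29453 + q)*(12661 + 29953) + C(30 - 1*124, 34)) = 1/((-29453 - 19040)*(12661 + 29953) + (15 + 5*(30 - 1*124) + 5*(30 - 1*124)*34)) = 1/(-48493*42614 + (15 + 5*(30 - 124) + 5*(30 - 124)*34)) = 1/(-2066480702 + (15 + 5*(-94) + 5*(-94)*34)) = 1/(-2066480702 + (15 - 470 - 15980)) = 1/(-2066480702 - 16435) = 1/(-2066497137) = -1/2066497137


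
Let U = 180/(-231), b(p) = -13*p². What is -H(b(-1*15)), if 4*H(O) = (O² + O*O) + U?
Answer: -658783095/154 ≈ -4.2778e+6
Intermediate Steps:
U = -60/77 (U = 180*(-1/231) = -60/77 ≈ -0.77922)
H(O) = -15/77 + O²/2 (H(O) = ((O² + O*O) - 60/77)/4 = ((O² + O²) - 60/77)/4 = (2*O² - 60/77)/4 = (-60/77 + 2*O²)/4 = -15/77 + O²/2)
-H(b(-1*15)) = -(-15/77 + (-13*(-1*15)²)²/2) = -(-15/77 + (-13*(-15)²)²/2) = -(-15/77 + (-13*225)²/2) = -(-15/77 + (½)*(-2925)²) = -(-15/77 + (½)*8555625) = -(-15/77 + 8555625/2) = -1*658783095/154 = -658783095/154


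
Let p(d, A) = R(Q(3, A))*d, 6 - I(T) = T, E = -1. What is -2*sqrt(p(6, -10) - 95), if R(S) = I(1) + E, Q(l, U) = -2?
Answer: -2*I*sqrt(71) ≈ -16.852*I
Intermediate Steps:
I(T) = 6 - T
R(S) = 4 (R(S) = (6 - 1*1) - 1 = (6 - 1) - 1 = 5 - 1 = 4)
p(d, A) = 4*d
-2*sqrt(p(6, -10) - 95) = -2*sqrt(4*6 - 95) = -2*sqrt(24 - 95) = -2*I*sqrt(71)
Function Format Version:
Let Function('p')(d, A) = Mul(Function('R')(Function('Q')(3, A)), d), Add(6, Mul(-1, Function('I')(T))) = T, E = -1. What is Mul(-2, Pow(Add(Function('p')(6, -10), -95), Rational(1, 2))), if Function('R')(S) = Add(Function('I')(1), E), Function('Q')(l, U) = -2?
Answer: Mul(-2, I, Pow(71, Rational(1, 2))) ≈ Mul(-16.852, I)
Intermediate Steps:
Function('I')(T) = Add(6, Mul(-1, T))
Function('R')(S) = 4 (Function('R')(S) = Add(Add(6, Mul(-1, 1)), -1) = Add(Add(6, -1), -1) = Add(5, -1) = 4)
Function('p')(d, A) = Mul(4, d)
Mul(-2, Pow(Add(Function('p')(6, -10), -95), Rational(1, 2))) = Mul(-2, Pow(Add(Mul(4, 6), -95), Rational(1, 2))) = Mul(-2, Pow(Add(24, -95), Rational(1, 2))) = Mul(-2, Pow(-71, Rational(1, 2))) = Mul(-2, Mul(I, Pow(71, Rational(1, 2)))) = Mul(-2, I, Pow(71, Rational(1, 2)))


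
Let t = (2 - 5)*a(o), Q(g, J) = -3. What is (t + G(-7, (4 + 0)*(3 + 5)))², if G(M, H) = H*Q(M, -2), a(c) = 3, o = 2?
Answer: 11025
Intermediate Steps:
t = -9 (t = (2 - 5)*3 = -3*3 = -9)
G(M, H) = -3*H (G(M, H) = H*(-3) = -3*H)
(t + G(-7, (4 + 0)*(3 + 5)))² = (-9 - 3*(4 + 0)*(3 + 5))² = (-9 - 12*8)² = (-9 - 3*32)² = (-9 - 96)² = (-105)² = 11025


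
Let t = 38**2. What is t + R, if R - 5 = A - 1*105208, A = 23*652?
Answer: -88763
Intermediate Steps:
A = 14996
R = -90207 (R = 5 + (14996 - 1*105208) = 5 + (14996 - 105208) = 5 - 90212 = -90207)
t = 1444
t + R = 1444 - 90207 = -88763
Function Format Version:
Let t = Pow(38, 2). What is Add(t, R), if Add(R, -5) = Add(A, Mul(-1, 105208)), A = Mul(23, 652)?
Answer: -88763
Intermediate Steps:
A = 14996
R = -90207 (R = Add(5, Add(14996, Mul(-1, 105208))) = Add(5, Add(14996, -105208)) = Add(5, -90212) = -90207)
t = 1444
Add(t, R) = Add(1444, -90207) = -88763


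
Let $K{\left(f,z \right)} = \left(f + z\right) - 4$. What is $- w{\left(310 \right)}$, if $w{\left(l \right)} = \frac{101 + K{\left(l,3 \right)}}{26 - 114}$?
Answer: $\frac{205}{44} \approx 4.6591$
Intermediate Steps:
$K{\left(f,z \right)} = -4 + f + z$
$w{\left(l \right)} = - \frac{25}{22} - \frac{l}{88}$ ($w{\left(l \right)} = \frac{101 + \left(-4 + l + 3\right)}{26 - 114} = \frac{101 + \left(-1 + l\right)}{-88} = \left(100 + l\right) \left(- \frac{1}{88}\right) = - \frac{25}{22} - \frac{l}{88}$)
$- w{\left(310 \right)} = - (- \frac{25}{22} - \frac{155}{44}) = \left(-1\right) \left(- \frac{205}{44}\right) = \frac{205}{44}$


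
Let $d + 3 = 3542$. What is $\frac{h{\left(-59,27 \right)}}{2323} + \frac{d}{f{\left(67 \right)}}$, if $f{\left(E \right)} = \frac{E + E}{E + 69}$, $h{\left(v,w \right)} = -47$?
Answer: $\frac{559031447}{155641} \approx 3591.8$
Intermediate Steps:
$d = 3539$ ($d = -3 + 3542 = 3539$)
$f{\left(E \right)} = \frac{2 E}{69 + E}$
$\frac{h{\left(-59,27 \right)}}{2323} + \frac{d}{f{\left(67 \right)}} = - \frac{47}{2323} + \frac{3539}{2 \cdot 67 \frac{1}{69 + 67}} = \left(-47\right) \frac{1}{2323} + \frac{3539}{2 \cdot 67 \cdot \frac{1}{136}} = - \frac{47}{2323} + \frac{3539}{2 \cdot 67 \cdot \frac{1}{136}} = - \frac{47}{2323} + \frac{3539}{\frac{67}{68}} = - \frac{47}{2323} + 3539 \cdot \frac{68}{67} = - \frac{47}{2323} + \frac{240652}{67} = \frac{559031447}{155641}$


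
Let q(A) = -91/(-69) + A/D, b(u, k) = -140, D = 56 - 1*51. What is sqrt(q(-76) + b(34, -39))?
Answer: I*sqrt(18315705)/345 ≈ 12.405*I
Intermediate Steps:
D = 5 (D = 56 - 51 = 5)
q(A) = 91/69 + A/5 (q(A) = -91/(-69) + A/5 = -91*(-1/69) + A*(1/5) = 91/69 + A/5)
sqrt(q(-76) + b(34, -39)) = sqrt((91/69 + (1/5)*(-76)) - 140) = sqrt((91/69 - 76/5) - 140) = sqrt(-4789/345 - 140) = sqrt(-53089/345) = I*sqrt(18315705)/345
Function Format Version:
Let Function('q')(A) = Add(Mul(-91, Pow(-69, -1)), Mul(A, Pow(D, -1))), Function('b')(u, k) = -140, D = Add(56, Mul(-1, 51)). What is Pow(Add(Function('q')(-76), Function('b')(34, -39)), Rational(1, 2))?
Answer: Mul(Rational(1, 345), I, Pow(18315705, Rational(1, 2))) ≈ Mul(12.405, I)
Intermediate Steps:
D = 5 (D = Add(56, -51) = 5)
Function('q')(A) = Add(Rational(91, 69), Mul(Rational(1, 5), A)) (Function('q')(A) = Add(Mul(-91, Pow(-69, -1)), Mul(A, Pow(5, -1))) = Add(Mul(-91, Rational(-1, 69)), Mul(A, Rational(1, 5))) = Add(Rational(91, 69), Mul(Rational(1, 5), A)))
Pow(Add(Function('q')(-76), Function('b')(34, -39)), Rational(1, 2)) = Pow(Add(Add(Rational(91, 69), Mul(Rational(1, 5), -76)), -140), Rational(1, 2)) = Pow(Add(Add(Rational(91, 69), Rational(-76, 5)), -140), Rational(1, 2)) = Pow(Add(Rational(-4789, 345), -140), Rational(1, 2)) = Pow(Rational(-53089, 345), Rational(1, 2)) = Mul(Rational(1, 345), I, Pow(18315705, Rational(1, 2)))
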